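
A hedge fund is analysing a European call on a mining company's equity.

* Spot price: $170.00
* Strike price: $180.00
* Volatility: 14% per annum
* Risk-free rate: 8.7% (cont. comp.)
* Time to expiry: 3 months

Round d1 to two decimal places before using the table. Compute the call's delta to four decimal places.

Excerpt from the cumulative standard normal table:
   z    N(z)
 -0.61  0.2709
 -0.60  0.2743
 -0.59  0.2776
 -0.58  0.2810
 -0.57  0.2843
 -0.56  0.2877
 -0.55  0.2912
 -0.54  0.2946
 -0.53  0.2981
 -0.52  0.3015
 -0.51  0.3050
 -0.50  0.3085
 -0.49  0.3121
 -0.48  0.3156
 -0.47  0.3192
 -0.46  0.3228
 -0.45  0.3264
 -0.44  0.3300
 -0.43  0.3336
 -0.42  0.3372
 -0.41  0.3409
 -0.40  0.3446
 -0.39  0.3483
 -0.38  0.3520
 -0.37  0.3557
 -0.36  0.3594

0.3192

T = 0.25;  σ√T = 0.0700
d₁ = [ln(170/180) + (0.087 + 0.14²/2)·0.25] / 0.0700 = [-0.0572 + 0.0242] / 0.0700 = -0.4708 → -0.47
N(d₁) = N(-0.47) = 0.3192
Δ_call = N(d₁) = 0.3192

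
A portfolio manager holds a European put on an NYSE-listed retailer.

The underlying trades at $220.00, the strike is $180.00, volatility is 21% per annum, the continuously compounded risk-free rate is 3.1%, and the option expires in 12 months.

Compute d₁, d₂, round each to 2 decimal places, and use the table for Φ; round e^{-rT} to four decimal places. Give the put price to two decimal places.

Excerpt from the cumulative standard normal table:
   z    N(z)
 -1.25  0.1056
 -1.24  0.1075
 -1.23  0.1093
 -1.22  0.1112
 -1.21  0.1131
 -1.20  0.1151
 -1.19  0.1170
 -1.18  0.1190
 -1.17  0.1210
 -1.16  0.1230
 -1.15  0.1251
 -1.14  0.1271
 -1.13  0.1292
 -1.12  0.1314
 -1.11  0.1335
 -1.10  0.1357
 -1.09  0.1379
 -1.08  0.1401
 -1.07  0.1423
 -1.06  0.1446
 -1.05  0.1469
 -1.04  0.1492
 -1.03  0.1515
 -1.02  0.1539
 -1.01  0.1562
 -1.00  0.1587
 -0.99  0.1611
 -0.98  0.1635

$2.81

T = 1;  σ√T = 0.2100
d₁ = [ln(220/180) + (0.031 + ½·0.21²)·1] / (σ√T) = (0.2007 + 0.0530) / 0.2100 = 1.2082 ≈ 1.21
d₂ = 1.2082 − 0.2100 = 0.9982 ≈ 1.00
exp(−rT) = exp(−0.031·1) = 0.9695
N(−d₂) = N(-1.00) = 0.1587;  N(−d₁) = N(-1.21) = 0.1131
P = 180·0.9695·0.1587 − 220·0.1131 = 27.6947 − 24.8820 = 2.8127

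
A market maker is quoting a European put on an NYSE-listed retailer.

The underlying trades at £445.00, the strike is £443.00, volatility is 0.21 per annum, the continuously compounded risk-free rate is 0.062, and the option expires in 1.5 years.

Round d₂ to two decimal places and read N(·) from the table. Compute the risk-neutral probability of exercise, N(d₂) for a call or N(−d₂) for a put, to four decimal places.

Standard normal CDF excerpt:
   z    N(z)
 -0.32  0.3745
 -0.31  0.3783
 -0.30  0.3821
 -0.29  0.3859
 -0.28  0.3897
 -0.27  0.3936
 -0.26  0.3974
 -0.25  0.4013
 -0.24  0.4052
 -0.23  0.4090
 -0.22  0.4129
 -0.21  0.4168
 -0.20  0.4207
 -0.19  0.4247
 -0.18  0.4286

0.4013

σ√T = 0.21·√1.5 = 0.2572
d₁ = [ln(445/443) + (0.062 + ½·0.21²)·1.5] / (σ√T) = (0.0045 + 0.1261) / 0.2572 = 0.5077 ⇒ 0.51
d₂ = 0.5077 − 0.2572 = 0.2505 ⇒ 0.25
Pr(exercise) under Q = N(−d₂) = N(-0.25) = 0.4013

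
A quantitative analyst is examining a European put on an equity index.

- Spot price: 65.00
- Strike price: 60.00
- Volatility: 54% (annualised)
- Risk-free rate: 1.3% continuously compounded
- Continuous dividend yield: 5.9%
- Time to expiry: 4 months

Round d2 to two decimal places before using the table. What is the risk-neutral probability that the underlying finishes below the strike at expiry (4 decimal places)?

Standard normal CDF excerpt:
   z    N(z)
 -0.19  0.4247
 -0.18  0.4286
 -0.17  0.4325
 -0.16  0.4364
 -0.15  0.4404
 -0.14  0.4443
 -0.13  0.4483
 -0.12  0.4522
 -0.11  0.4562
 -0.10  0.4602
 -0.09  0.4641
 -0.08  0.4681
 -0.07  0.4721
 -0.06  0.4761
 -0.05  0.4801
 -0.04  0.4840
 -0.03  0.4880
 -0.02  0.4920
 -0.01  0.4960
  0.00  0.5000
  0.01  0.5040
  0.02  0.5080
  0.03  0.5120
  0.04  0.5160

0.4801

σ√T = 0.54 × 0.5774 = 0.3118
ln(S/K) + (r − q + σ²/2)T = ln(65/60) + (0.013 − 0.059 + 0.54²/2)·0.3333 = 0.0800 + 0.0333 = 0.1133
d₁ = 0.1133 / 0.3118 = 0.3634 which rounds to 0.36
d₂ = d₁ − σ√T = 0.3634 − 0.3118 = 0.0517 which rounds to 0.05
Risk-neutral Pr[S_T < K] = N(−d₂) = N(-0.05) = 0.4801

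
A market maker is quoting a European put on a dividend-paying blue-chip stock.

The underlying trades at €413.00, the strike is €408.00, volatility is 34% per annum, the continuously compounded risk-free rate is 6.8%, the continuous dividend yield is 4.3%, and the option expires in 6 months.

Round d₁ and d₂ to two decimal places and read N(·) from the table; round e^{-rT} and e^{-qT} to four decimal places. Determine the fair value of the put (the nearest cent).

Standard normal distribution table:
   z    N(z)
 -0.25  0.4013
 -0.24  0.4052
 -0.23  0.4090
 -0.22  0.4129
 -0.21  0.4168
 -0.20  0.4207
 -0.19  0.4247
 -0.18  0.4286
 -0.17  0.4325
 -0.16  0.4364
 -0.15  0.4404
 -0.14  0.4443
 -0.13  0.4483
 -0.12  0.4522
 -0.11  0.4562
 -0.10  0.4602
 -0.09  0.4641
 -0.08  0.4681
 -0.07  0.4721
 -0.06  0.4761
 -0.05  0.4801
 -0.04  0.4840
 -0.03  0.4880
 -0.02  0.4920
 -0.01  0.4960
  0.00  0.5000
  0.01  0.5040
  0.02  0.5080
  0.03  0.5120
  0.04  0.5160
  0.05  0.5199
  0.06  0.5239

€33.45

T = 0.5;  σ√T = 0.2404
d₁ = [ln(413/408) + (0.068 − 0.043 + 0.34²/2)·0.5] / 0.2404 = [0.0122 + 0.0414] / 0.2404 = 0.2229 ⇒ 0.22
d₂ = d₁ − σ√T = 0.2229 − 0.2404 = -0.0176 ⇒ -0.02
e^(−qT) = e^(−0.043·0.5) = 0.9787;  e^(−rT) = e^(−0.068·0.5) = 0.9666
P = 408·0.9666·N(0.02) − 413·0.9787·N(-0.22) = 408·0.9666·0.5080 − 413·0.9787·0.4129 = 200.3414 − 166.8955 = 33.4459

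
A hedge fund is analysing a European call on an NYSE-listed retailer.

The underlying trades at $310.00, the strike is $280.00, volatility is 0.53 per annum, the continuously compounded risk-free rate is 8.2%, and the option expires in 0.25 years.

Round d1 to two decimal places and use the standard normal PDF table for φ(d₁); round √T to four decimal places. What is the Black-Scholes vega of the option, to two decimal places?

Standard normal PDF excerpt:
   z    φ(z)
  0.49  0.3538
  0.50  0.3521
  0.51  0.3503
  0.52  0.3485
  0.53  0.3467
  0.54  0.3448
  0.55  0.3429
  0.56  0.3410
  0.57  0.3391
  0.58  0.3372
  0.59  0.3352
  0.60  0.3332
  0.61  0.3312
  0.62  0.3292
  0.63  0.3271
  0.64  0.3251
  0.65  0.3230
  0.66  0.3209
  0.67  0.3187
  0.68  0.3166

51.96

T = 0.25;  σ√T = 0.2650
d₁ = [ln(310/280) + (0.082 + ½·0.53²)·0.25] / (σ√T) = (0.1018 + 0.0556) / 0.2650 = 0.5939 ≈ 0.59
√T = √0.25 = 0.5000
φ(d₁) = φ(0.59) = 0.3352
vega = S·φ(d₁)·√T = 310·0.3352·0.5000 = 51.9560
(Call and put vega coincide under Black-Scholes.)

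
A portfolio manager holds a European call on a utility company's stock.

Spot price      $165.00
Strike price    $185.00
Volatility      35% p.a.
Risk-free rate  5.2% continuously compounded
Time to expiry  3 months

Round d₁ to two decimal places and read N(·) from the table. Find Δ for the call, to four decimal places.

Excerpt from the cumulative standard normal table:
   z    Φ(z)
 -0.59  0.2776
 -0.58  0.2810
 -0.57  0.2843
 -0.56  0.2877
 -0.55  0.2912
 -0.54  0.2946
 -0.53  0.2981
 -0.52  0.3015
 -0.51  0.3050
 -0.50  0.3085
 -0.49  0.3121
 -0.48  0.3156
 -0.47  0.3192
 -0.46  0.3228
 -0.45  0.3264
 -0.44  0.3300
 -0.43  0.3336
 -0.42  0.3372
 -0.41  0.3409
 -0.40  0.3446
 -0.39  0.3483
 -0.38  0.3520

T = 0.25;  σ√T = 0.1750
ln(S/K) + (r + σ²/2)T = ln(165/185) + (0.052 + 0.35²/2)·0.25 = -0.1144 + 0.0283 = -0.0861
d₁ = -0.0861 / 0.1750 = -0.4920 which rounds to -0.49
N(d₁) = N(-0.49) = 0.3121
Δ_call = N(d₁) = 0.3121

0.3121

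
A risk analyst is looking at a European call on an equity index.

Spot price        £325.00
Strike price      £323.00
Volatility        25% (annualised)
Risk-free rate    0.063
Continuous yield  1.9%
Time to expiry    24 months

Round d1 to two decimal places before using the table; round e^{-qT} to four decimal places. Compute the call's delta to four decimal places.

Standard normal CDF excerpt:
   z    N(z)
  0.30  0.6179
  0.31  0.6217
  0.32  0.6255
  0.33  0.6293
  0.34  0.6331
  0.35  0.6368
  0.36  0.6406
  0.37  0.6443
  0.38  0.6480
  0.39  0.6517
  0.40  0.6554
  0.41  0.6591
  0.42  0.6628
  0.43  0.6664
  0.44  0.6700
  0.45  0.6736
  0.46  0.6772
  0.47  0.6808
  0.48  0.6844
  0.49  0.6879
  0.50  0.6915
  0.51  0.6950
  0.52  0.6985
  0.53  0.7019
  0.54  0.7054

0.6450

σ√T = 0.25 × 1.4142 = 0.3536
d₁ = [ln(325/323) + (0.063 − 0.019 + 0.25²/2)·2] / 0.3536 = [0.0062 + 0.1505] / 0.3536 = 0.4431 which rounds to 0.44
N(d₁) = N(0.44) = 0.6700
Δ_call = e^(−qT)·N(d₁) = 0.9627·0.6700 = 0.6450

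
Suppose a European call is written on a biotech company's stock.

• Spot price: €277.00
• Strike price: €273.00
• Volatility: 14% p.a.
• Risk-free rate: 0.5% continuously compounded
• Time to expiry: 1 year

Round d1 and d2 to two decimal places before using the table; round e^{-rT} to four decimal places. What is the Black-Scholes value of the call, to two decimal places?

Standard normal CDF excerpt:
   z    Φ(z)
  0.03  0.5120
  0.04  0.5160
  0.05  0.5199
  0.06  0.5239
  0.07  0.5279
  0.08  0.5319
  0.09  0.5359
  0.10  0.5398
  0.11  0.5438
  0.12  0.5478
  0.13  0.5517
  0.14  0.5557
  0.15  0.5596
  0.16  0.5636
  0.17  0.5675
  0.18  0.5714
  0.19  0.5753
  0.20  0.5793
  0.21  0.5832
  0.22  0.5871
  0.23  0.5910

σ√T = 0.14 × 1.0000 = 0.1400
d₁ = [ln(277/273) + (0.005 + 0.14²/2)·1] / 0.1400 = [0.0145 + 0.0148] / 0.1400 = 0.2096 which rounds to 0.21
d₂ = d₁ − σ√T = 0.2096 − 0.1400 = 0.0696 which rounds to 0.07
exp(−rT) = exp(−0.005·1) = 0.9950
N(d₁) = N(0.21) = 0.5832;  N(d₂) = N(0.07) = 0.5279
C = 277·0.5832 − 273·0.9950·0.5279 = 161.5464 − 143.3961 = 18.1503

€18.15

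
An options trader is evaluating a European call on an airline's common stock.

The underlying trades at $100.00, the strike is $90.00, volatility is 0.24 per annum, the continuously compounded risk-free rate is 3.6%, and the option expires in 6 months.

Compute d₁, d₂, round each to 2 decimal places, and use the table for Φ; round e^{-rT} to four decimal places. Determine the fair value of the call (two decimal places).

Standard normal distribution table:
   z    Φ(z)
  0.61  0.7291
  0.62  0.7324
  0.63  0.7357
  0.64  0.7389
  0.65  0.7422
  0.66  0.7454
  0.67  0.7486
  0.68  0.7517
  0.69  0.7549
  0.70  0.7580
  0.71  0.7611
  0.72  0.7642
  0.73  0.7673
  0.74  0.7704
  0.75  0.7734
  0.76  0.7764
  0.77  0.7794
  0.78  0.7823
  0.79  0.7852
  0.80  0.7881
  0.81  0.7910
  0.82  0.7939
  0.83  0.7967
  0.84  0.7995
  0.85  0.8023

σ√T = 0.24·√0.5 = 0.1697
d₁ = [ln(100/90) + (0.036 + 0.24²/2)·0.5] / 0.1697 = [0.1054 + 0.0324] / 0.1697 = 0.8118 ⇒ 0.81
d₂ = d₁ − σ√T = 0.8118 − 0.1697 = 0.6421 ⇒ 0.64
exp(−rT) = exp(−0.036·0.5) = 0.9822
N(d₁) = N(0.81) = 0.7910;  N(d₂) = N(0.64) = 0.7389
C = 100·0.7910 − 90·0.9822·0.7389 = 79.1000 − 65.3173 = 13.7827

$13.78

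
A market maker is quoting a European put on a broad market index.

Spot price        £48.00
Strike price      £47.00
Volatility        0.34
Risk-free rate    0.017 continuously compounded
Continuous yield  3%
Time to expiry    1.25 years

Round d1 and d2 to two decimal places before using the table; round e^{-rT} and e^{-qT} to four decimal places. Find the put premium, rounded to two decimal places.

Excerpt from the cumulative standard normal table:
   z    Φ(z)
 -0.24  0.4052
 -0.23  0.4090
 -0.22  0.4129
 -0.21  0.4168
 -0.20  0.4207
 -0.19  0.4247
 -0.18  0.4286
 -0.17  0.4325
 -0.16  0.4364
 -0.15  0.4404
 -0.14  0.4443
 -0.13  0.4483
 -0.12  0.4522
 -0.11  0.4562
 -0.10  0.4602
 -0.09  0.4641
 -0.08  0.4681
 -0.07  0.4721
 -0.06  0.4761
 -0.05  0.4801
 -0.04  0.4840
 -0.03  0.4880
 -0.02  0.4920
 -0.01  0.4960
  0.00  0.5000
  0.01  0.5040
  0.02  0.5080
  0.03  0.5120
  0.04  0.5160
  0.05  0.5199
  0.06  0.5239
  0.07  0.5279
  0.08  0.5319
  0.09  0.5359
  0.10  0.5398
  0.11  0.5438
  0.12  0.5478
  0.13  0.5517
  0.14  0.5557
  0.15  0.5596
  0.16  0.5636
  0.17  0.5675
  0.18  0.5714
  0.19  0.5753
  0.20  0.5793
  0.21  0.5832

T = 1.25;  σ√T = 0.3801
d₁ = [ln(48/47) + (0.017 − 0.03 + 0.34²/2)·1.25] / 0.3801 = [0.0211 + 0.0560] / 0.3801 = 0.2027 which rounds to 0.20
d₂ = d₁ − σ√T = 0.2027 − 0.3801 = -0.1774 which rounds to -0.18
e^(−qT) = e^(−0.03·1.25) = 0.9632;  e^(−rT) = e^(−0.017·1.25) = 0.9790
N(−d₂) = N(0.18) = 0.5714;  N(−d₁) = N(-0.20) = 0.4207
P = 47·0.9790·0.5714 − 48·0.9632·0.4207 = 26.2918 − 19.4505 = 6.8414

£6.84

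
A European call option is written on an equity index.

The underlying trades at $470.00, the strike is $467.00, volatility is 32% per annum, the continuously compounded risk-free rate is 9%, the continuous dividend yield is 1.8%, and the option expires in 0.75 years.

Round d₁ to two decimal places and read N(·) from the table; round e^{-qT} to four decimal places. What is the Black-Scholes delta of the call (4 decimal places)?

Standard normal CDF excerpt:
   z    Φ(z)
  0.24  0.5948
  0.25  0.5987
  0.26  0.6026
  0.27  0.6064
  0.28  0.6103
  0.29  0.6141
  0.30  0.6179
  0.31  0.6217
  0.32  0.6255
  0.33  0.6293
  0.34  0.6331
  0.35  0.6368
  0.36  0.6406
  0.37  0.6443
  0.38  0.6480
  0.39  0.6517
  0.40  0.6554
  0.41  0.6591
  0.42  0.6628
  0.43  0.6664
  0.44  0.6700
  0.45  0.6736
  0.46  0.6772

0.6320

σ√T = 0.32·√0.75 = 0.2771
d₁ = [ln(470/467) + (0.09 − 0.018 + 0.32²/2)·0.75] / 0.2771 = [0.0064 + 0.0924] / 0.2771 = 0.3565 ≈ 0.36
N(d₁) = N(0.36) = 0.6406
Δ_call = e^(−qT)·N(d₁) = 0.9866·0.6406 = 0.6320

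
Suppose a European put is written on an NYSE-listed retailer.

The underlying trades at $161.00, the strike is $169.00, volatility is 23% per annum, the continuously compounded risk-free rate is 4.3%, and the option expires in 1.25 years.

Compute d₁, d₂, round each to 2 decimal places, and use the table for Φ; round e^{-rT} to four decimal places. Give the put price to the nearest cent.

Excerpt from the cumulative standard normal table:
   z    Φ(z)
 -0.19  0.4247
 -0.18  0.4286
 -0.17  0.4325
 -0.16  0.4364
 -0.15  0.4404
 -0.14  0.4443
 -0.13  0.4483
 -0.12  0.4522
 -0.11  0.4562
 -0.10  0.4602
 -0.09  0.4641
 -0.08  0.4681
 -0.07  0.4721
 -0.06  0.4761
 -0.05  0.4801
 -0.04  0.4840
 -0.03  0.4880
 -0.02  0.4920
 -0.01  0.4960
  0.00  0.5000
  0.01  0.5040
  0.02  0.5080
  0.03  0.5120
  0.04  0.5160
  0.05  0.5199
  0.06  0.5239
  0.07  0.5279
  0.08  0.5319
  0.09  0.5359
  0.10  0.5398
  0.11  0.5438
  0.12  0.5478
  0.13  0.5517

σ√T = 0.23·√1.25 = 0.2571
ln(S/K) + (r + σ²/2)T = ln(161/169) + (0.043 + 0.23²/2)·1.25 = -0.0485 + 0.0868 = 0.0383
d₁ = 0.0383 / 0.2571 = 0.1490 ≈ 0.15
d₂ = d₁ − σ√T = 0.1490 − 0.2571 = -0.1081 ≈ -0.11
exp(−rT) = exp(−0.043·1.25) = 0.9477
P = 169·0.9477·N(0.11) − 161·N(-0.15) = 169·0.9477·0.5438 − 161·0.4404 = 87.0957 − 70.9044 = 16.1913

$16.19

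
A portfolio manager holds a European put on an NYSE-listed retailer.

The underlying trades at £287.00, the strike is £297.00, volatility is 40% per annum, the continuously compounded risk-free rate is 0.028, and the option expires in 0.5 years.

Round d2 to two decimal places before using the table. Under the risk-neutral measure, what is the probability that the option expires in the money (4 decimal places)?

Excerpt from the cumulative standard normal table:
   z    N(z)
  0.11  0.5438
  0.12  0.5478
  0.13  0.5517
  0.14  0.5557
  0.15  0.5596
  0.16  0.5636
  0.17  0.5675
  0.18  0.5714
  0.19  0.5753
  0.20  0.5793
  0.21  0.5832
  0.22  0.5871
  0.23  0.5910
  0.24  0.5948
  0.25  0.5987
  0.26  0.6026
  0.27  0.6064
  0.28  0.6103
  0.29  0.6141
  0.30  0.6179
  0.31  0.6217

0.5832

σ√T = 0.4·√0.5 = 0.2828
d₁ = [ln(287/297) + (0.028 + 0.4²/2)·0.5] / 0.2828 = [-0.0342 + 0.0540] / 0.2828 = 0.0698 which rounds to 0.07
d₂ = d₁ − σ√T = 0.0698 − 0.2828 = -0.2130 which rounds to -0.21
Risk-neutral Pr[S_T < K] = N(−d₂) = N(0.21) = 0.5832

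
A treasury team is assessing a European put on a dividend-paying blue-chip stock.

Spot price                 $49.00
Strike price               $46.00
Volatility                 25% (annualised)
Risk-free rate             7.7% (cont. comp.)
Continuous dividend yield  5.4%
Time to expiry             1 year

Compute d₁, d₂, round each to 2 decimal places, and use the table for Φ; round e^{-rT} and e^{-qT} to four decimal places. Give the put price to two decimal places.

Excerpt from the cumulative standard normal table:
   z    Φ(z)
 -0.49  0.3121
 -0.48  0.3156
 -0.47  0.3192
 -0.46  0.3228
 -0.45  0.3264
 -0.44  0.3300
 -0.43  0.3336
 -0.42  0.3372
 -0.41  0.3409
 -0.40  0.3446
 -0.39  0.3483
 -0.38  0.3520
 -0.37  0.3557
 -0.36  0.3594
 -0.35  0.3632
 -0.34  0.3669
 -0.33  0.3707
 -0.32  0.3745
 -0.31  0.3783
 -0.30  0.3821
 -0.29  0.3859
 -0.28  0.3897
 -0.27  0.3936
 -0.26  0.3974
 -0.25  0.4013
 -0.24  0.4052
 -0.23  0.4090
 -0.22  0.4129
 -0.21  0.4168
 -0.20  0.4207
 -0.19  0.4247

$2.77

σ√T = 0.25·√1 = 0.2500
d₁ = [ln(49/46) + (0.077 − 0.054 + 0.25²/2)·1] / 0.2500 = [0.0632 + 0.0542] / 0.2500 = 0.4697 ⇒ 0.47
d₂ = d₁ − σ√T = 0.4697 − 0.2500 = 0.2197 ⇒ 0.22
e^(−qT) = e^(−0.054·1) = 0.9474;  e^(−rT) = e^(−0.077·1) = 0.9259
N(−d₂) = N(-0.22) = 0.4129;  N(−d₁) = N(-0.47) = 0.3192
P = 46·0.9259·0.4129 − 49·0.9474·0.3192 = 17.5860 − 14.8181 = 2.7679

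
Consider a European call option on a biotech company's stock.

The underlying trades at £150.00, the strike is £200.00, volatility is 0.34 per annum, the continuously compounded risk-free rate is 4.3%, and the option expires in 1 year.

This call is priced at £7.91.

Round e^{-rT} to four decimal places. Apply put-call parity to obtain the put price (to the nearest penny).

£49.49

e^(−rT) = e^(−0.043·1) = 0.9579
Put-call parity: C − P = S − K·e^(−rT) = 150 − 200·0.9579 = 150 − 191.5800 = -41.5800
P = C − (C − P) = 7.91 − (-41.5800) = 49.4900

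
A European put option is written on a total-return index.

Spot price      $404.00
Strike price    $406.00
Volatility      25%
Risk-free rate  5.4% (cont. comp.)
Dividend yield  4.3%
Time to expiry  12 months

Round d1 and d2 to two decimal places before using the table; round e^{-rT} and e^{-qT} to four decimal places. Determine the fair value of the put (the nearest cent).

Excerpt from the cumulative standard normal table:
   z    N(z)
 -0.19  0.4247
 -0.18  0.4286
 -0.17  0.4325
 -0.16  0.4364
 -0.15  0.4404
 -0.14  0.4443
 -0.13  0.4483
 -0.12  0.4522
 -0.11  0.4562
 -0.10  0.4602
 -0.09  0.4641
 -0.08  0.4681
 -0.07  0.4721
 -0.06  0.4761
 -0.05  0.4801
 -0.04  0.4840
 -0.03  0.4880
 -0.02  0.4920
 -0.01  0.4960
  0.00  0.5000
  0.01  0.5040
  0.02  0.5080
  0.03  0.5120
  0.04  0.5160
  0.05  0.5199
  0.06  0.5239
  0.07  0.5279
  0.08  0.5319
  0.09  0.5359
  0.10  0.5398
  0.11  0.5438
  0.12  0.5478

$37.20

σ√T = 0.25 × 1.0000 = 0.2500
d₁ = [ln(404/406) + (0.054 − 0.043 + 0.25²/2)·1] / 0.2500 = [-0.0049 + 0.0423] / 0.2500 = 0.1492 ≈ 0.15
d₂ = d₁ − σ√T = 0.1492 − 0.2500 = -0.1008 ≈ -0.10
exp(−qT) = exp(−0.043·1) = 0.9579;  exp(−rT) = exp(−0.054·1) = 0.9474
N(−d₂) = N(0.10) = 0.5398;  N(−d₁) = N(-0.15) = 0.4404
P = 406·0.9474·0.5398 − 404·0.9579·0.4404 = 207.6310 − 170.4311 = 37.1999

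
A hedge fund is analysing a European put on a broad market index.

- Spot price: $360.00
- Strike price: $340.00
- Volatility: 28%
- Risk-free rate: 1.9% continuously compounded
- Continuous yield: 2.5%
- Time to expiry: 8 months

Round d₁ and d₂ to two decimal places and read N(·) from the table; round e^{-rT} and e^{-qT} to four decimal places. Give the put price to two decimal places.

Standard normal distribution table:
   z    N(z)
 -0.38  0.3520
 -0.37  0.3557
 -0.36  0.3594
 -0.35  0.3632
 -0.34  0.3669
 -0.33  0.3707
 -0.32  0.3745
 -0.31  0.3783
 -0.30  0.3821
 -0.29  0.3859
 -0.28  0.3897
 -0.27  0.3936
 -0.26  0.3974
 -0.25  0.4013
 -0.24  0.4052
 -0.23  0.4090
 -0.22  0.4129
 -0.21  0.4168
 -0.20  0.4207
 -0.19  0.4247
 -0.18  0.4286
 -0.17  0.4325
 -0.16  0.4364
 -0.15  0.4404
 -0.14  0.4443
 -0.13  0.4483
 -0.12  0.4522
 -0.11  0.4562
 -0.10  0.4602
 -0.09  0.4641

$23.22

T = 0.6667;  σ√T = 0.2286
d₁ = [ln(360/340) + (0.019 − 0.025 + 0.28²/2)·0.6667] / 0.2286 = [0.0572 + 0.0221] / 0.2286 = 0.3468 ⇒ 0.35
d₂ = d₁ − σ√T = 0.3468 − 0.2286 = 0.1182 ⇒ 0.12
e^(−qT) = e^(−0.025·0.6667) = 0.9835;  e^(−rT) = e^(−0.019·0.6667) = 0.9874
N(−d₂) = N(-0.12) = 0.4522;  N(−d₁) = N(-0.35) = 0.3632
P = 340·0.9874·0.4522 − 360·0.9835·0.3632 = 151.8108 − 128.5946 = 23.2162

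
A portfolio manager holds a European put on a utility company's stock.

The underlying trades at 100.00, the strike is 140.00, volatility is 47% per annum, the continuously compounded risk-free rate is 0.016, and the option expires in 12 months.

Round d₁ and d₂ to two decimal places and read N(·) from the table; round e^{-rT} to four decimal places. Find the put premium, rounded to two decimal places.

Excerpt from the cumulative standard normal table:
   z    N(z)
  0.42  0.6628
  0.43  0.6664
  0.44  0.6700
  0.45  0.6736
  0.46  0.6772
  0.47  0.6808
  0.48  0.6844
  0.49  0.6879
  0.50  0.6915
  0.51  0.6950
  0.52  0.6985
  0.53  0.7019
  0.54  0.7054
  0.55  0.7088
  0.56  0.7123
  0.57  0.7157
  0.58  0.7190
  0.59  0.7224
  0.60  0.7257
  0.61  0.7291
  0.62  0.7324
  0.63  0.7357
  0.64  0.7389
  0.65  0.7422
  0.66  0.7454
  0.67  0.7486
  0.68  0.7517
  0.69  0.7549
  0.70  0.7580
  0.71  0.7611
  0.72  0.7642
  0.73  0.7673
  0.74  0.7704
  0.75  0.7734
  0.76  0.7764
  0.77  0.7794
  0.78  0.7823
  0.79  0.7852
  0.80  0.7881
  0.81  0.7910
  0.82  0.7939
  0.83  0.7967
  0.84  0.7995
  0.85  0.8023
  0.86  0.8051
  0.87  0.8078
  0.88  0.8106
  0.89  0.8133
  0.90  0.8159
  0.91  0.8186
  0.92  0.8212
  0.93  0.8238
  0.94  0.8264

T = 1;  σ√T = 0.4700
d₁ = [ln(100/140) + (0.016 + ½·0.47²)·1] / (σ√T) = (-0.3365 + 0.1265) / 0.4700 = -0.4469 → -0.45
d₂ = -0.4469 − 0.4700 = -0.9169 → -0.92
exp(−rT) = exp(−0.016·1) = 0.9841
P = 140·0.9841·N(0.92) − 100·N(0.45) = 140·0.9841·0.8212 − 100·0.6736 = 113.1400 − 67.3600 = 45.7800

45.78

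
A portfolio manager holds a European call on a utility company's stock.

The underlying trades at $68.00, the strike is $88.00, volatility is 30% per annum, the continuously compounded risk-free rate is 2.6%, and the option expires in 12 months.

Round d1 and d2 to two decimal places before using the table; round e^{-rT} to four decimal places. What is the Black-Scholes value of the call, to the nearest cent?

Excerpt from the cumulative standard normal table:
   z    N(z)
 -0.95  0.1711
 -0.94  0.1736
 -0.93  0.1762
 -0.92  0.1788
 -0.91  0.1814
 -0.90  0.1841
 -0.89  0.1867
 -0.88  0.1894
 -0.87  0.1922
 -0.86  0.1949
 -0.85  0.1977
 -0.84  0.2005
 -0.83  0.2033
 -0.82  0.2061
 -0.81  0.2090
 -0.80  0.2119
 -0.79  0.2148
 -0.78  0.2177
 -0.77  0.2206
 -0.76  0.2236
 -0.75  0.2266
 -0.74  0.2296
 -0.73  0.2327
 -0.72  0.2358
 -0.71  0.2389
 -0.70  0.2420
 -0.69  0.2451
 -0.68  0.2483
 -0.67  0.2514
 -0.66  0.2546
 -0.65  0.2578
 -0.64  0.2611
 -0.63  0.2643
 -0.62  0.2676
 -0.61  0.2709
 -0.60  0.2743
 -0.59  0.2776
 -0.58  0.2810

$2.87

T = 1;  σ√T = 0.3000
ln(S/K) + (r + σ²/2)T = ln(68/88) + (0.026 + 0.3²/2)·1 = -0.2578 + 0.0710 = -0.1868
d₁ = -0.1868 / 0.3000 = -0.6228 ⇒ -0.62
d₂ = d₁ − σ√T = -0.6228 − 0.3000 = -0.9228 ⇒ -0.92
e^(−rT) = e^(−0.026·1) = 0.9743
C = 68·N(-0.62) − 88·0.9743·N(-0.92) = 68·0.2676 − 88·0.9743·0.1788 = 18.1968 − 15.3300 = 2.8668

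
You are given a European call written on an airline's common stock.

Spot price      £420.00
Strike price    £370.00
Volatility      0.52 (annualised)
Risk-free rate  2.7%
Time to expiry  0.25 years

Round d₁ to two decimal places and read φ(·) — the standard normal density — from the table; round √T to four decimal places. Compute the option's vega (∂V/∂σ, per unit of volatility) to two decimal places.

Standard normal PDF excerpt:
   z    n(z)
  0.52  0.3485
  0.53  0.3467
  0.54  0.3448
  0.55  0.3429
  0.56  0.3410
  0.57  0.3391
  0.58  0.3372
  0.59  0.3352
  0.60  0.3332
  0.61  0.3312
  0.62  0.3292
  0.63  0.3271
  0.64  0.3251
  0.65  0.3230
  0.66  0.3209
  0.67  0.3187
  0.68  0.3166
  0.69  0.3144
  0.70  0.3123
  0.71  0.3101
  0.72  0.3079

σ√T = 0.52 × 0.5000 = 0.2600
d₁ = [ln(420/370) + (0.027 + 0.52²/2)·0.25] / 0.2600 = [0.1268 + 0.0406] / 0.2600 = 0.6435 which rounds to 0.64
√T = √0.25 = 0.5000
φ(d₁) = φ(0.64) = 0.3251
vega = S·φ(d₁)·√T = 420·0.3251·0.5000 = 68.2710

68.27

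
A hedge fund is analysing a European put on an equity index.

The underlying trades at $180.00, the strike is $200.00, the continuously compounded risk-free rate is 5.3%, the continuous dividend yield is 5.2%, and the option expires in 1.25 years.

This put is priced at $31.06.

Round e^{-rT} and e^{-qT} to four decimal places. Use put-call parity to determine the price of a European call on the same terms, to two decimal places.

exp(−qT) = exp(−0.052·1.25) = 0.9371;  exp(−rT) = exp(−0.053·1.25) = 0.9359
Put-call parity: C − P = S·e^(−qT) − K·e^(−rT) = 180·0.9371 − 200·0.9359 = 168.6780 − 187.1800 = -18.5020
C = P + (C − P) = 31.06 + (-18.5020) = 12.5580

$12.56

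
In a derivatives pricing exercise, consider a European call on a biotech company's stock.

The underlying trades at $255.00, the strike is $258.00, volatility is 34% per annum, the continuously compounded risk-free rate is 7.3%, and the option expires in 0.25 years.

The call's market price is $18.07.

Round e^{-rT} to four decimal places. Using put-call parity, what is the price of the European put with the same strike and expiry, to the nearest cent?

exp(−rT) = exp(−0.073·0.25) = 0.9819
Put-call parity: C − P = S − K·e^(−rT) = 255 − 258·0.9819 = 255 − 253.3302 = 1.6698
P = C − (C − P) = 18.07 − (1.6698) = 16.4002

$16.40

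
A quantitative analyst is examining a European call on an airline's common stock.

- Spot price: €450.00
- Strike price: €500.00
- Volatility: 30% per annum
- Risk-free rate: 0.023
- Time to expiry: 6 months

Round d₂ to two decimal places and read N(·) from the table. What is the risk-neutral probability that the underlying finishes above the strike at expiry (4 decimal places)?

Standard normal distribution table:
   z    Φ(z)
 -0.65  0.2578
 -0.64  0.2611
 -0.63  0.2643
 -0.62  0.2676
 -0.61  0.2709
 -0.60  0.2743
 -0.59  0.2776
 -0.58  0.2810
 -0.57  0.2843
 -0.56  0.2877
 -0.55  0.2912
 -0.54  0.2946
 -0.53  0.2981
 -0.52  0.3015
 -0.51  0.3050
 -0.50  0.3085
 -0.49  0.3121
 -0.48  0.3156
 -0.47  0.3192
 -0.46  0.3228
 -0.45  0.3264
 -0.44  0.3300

0.2912

σ√T = 0.3·√0.5 = 0.2121
d₁ = [ln(450/500) + (0.023 + 0.3²/2)·0.5] / 0.2121 = [-0.1054 + 0.0340] / 0.2121 = -0.3364 which rounds to -0.34
d₂ = d₁ − σ√T = -0.3364 − 0.2121 = -0.5485 which rounds to -0.55
Pr(exercise) under Q = N(d₂) = 0.2912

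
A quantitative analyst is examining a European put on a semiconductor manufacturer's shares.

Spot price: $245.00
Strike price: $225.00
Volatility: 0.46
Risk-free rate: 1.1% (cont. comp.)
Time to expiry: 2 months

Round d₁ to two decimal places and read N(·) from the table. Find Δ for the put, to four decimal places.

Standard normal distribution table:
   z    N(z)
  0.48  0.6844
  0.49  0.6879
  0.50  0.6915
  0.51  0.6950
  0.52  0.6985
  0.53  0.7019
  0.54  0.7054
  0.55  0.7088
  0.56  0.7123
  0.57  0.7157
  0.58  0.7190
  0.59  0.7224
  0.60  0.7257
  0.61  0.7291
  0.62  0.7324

T = 0.1667;  σ√T = 0.1878
d₁ = [ln(245/225) + (0.011 + 0.46²/2)·0.1667] / 0.1878 = [0.0852 + 0.0195] / 0.1878 = 0.5571 which rounds to 0.56
N(d₁) = N(0.56) = 0.7123
Δ_put = N(d₁) − 1 = 0.7123 − 1 = -0.2877

-0.2877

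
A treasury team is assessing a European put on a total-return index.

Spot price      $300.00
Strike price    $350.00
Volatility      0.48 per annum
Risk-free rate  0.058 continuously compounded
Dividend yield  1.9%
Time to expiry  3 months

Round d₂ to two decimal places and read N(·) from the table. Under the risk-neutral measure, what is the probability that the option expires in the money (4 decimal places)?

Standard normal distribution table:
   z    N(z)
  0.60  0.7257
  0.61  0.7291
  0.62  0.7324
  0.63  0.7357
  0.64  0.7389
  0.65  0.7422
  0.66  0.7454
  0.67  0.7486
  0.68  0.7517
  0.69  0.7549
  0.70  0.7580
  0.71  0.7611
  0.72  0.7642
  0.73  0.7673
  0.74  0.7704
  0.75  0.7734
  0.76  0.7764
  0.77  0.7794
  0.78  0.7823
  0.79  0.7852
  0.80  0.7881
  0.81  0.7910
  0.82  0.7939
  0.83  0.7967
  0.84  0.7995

0.7642

σ√T = 0.48·√0.25 = 0.2400
d₁ = [ln(300/350) + (0.058 − 0.019 + ½·0.48²)·0.25] / (σ√T) = (-0.1542 + 0.0386) / 0.2400 = -0.4817 which rounds to -0.48
d₂ = -0.4817 − 0.2400 = -0.7217 which rounds to -0.72
Pr(exercise) under Q = N(−d₂) = N(0.72) = 0.7642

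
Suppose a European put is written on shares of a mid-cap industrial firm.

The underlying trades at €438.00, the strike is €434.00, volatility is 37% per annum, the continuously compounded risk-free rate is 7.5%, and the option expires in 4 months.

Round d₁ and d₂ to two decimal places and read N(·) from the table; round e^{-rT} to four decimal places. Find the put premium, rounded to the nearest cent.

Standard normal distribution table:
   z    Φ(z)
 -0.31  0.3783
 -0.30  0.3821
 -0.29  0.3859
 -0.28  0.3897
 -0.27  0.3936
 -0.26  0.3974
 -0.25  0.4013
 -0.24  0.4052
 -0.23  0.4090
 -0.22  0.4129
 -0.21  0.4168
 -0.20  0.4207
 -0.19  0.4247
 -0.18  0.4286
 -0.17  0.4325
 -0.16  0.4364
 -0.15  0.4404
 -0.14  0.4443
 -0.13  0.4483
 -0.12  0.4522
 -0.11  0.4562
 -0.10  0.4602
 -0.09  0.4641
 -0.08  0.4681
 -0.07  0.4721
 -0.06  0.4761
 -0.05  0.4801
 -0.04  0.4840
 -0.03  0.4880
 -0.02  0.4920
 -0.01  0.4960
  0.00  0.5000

σ√T = 0.37 × 0.5774 = 0.2136
ln(S/K) + (r + σ²/2)T = ln(438/434) + (0.075 + 0.37²/2)·0.3333 = 0.0092 + 0.0478 = 0.0570
d₁ = 0.0570 / 0.2136 = 0.2668 ≈ 0.27
d₂ = d₁ − σ√T = 0.2668 − 0.2136 = 0.0532 ≈ 0.05
exp(−rT) = exp(−0.075·0.3333) = 0.9753
N(−d₂) = N(-0.05) = 0.4801;  N(−d₁) = N(-0.27) = 0.3936
P = 434·0.9753·0.4801 − 438·0.3936 = 203.2168 − 172.3968 = 30.8200

€30.82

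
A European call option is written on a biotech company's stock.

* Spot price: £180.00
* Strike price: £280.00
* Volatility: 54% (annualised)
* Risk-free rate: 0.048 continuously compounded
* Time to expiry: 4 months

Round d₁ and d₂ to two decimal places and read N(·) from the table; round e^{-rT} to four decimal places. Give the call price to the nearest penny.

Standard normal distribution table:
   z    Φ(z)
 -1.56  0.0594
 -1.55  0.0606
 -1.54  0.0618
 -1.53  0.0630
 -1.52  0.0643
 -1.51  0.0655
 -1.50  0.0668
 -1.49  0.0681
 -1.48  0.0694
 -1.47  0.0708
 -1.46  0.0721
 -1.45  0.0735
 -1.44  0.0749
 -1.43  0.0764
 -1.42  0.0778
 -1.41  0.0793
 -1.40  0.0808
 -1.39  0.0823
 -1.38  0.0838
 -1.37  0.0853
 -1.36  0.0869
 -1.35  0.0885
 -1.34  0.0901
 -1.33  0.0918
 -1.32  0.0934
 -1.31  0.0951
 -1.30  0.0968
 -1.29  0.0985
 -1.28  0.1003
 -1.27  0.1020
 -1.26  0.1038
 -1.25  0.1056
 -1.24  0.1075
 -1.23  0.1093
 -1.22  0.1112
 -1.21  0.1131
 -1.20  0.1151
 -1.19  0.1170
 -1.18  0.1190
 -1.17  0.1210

£2.64

T = 0.3333;  σ√T = 0.3118
d₁ = [ln(180/280) + (0.048 + 0.54²/2)·0.3333] / 0.3118 = [-0.4418 + 0.0646] / 0.3118 = -1.2100 ≈ -1.21
d₂ = d₁ − σ√T = -1.2100 − 0.3118 = -1.5217 ≈ -1.52
exp(−rT) = exp(−0.048·0.3333) = 0.9841
N(d₁) = N(-1.21) = 0.1131;  N(d₂) = N(-1.52) = 0.0643
C = 180·0.1131 − 280·0.9841·0.0643 = 20.3580 − 17.7177 = 2.6403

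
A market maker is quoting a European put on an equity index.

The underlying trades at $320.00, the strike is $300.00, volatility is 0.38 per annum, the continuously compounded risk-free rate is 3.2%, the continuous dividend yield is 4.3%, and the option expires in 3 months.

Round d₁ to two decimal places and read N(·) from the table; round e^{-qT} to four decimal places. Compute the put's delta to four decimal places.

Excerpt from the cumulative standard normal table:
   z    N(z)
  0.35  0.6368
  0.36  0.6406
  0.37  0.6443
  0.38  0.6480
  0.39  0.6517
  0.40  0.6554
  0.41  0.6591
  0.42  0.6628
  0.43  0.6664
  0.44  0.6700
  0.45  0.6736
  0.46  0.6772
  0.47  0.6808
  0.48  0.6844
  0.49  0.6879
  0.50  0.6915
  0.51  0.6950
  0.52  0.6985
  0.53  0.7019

-0.3336

σ√T = 0.38·√0.25 = 0.1900
d₁ = [ln(320/300) + (0.032 − 0.043 + 0.38²/2)·0.25] / 0.1900 = [0.0645 + 0.0153] / 0.1900 = 0.4202 → 0.42
N(d₁) = N(0.42) = 0.6628
Δ_put = exp(−qT)·(N(d₁) − 1) = 0.9893·(0.6628 − 1) = -0.3336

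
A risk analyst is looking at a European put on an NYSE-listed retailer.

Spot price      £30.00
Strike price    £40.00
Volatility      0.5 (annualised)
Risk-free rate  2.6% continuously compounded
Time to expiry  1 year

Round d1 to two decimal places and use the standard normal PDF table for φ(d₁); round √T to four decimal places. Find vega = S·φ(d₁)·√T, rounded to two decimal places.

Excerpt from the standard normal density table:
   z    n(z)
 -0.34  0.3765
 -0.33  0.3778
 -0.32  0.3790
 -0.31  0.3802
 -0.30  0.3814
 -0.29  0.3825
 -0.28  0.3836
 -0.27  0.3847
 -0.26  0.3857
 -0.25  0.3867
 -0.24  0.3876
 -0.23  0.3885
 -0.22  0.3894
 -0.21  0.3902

11.54

σ√T = 0.5 × 1.0000 = 0.5000
d₁ = [ln(30/40) + (0.026 + 0.5²/2)·1] / 0.5000 = [-0.2877 + 0.1510] / 0.5000 = -0.2734 ≈ -0.27
√T = √1 = 1.0000
φ(d₁) = φ(-0.27) = 0.3847
vega = S·φ(d₁)·√T = 30·0.3847·1.0000 = 11.5410
(Call and put vega coincide under Black-Scholes.)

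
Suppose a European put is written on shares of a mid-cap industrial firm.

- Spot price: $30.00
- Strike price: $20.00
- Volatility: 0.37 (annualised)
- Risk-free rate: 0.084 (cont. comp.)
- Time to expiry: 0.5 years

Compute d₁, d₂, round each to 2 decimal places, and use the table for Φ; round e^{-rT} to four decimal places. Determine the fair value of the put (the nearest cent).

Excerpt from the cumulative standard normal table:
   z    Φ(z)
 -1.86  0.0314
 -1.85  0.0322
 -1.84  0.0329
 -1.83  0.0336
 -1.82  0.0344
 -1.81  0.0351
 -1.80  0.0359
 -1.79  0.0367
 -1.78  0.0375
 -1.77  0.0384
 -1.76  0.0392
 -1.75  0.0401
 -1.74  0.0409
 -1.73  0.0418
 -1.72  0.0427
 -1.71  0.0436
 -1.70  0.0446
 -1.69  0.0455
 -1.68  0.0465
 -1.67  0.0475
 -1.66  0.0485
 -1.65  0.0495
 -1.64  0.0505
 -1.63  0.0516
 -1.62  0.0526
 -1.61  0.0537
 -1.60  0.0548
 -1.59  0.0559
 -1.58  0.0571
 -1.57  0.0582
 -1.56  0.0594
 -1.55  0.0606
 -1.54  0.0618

$0.11

σ√T = 0.37 × 0.7071 = 0.2616
d₁ = [ln(30/20) + (0.084 + 0.37²/2)·0.5] / 0.2616 = [0.4055 + 0.0762] / 0.2616 = 1.8411 which rounds to 1.84
d₂ = d₁ − σ√T = 1.8411 − 0.2616 = 1.5795 which rounds to 1.58
e^(−rT) = e^(−0.084·0.5) = 0.9589
N(−d₂) = N(-1.58) = 0.0571;  N(−d₁) = N(-1.84) = 0.0329
P = 20·0.9589·0.0571 − 30·0.0329 = 1.0951 − 0.9870 = 0.1081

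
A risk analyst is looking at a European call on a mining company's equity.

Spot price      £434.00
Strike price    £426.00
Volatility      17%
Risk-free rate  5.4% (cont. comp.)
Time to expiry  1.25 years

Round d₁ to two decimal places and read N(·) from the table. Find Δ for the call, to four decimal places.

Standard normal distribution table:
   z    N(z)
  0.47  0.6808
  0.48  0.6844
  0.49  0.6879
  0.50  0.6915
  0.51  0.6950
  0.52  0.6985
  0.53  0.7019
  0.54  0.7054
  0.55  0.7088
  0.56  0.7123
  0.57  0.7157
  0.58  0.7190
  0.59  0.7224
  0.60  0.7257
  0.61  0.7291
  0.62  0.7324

0.7088

T = 1.25;  σ√T = 0.1901
d₁ = [ln(434/426) + (0.054 + 0.17²/2)·1.25] / 0.1901 = [0.0186 + 0.0856] / 0.1901 = 0.5481 ⇒ 0.55
N(d₁) = N(0.55) = 0.7088
Δ_call = N(d₁) = 0.7088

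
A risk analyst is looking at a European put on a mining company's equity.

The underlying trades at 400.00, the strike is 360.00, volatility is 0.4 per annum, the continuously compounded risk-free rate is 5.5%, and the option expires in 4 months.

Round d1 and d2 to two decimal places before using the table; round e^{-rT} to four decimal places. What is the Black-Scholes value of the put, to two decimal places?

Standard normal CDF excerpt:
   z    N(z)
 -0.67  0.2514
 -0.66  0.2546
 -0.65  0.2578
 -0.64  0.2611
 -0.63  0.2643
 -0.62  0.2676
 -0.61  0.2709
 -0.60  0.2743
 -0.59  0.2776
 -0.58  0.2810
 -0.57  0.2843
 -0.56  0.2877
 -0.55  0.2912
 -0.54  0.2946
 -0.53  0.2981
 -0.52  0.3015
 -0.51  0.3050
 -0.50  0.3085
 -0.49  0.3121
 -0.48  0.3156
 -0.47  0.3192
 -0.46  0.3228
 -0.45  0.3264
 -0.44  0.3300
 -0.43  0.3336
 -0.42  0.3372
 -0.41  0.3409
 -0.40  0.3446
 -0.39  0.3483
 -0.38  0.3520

16.06

σ√T = 0.4 × 0.5774 = 0.2309
d₁ = [ln(400/360) + (0.055 + 0.4²/2)·0.3333] / 0.2309 = [0.1054 + 0.0450] / 0.2309 = 0.6511 which rounds to 0.65
d₂ = d₁ − σ√T = 0.6511 − 0.2309 = 0.4201 which rounds to 0.42
e^(−rT) = e^(−0.055·0.3333) = 0.9818
P = 360·0.9818·N(-0.42) − 400·N(-0.65) = 360·0.9818·0.3372 − 400·0.2578 = 119.1827 − 103.1200 = 16.0627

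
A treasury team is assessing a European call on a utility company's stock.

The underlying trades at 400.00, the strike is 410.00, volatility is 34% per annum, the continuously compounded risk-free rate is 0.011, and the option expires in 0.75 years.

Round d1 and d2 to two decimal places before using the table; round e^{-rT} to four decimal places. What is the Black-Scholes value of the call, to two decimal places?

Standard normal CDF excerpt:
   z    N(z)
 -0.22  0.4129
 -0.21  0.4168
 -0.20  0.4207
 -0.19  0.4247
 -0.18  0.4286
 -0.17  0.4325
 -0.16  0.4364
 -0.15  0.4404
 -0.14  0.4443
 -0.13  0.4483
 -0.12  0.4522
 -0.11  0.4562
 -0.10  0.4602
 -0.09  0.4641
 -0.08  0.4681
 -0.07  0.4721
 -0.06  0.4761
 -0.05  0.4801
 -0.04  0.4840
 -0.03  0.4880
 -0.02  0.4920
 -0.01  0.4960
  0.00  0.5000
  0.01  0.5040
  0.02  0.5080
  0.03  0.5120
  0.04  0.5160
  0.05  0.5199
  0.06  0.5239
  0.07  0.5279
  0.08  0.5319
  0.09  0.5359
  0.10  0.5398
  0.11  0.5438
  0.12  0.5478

43.29

σ√T = 0.34·√0.75 = 0.2944
d₁ = [ln(400/410) + (0.011 + 0.34²/2)·0.75] / 0.2944 = [-0.0247 + 0.0516] / 0.2944 = 0.0914 ⇒ 0.09
d₂ = d₁ − σ√T = 0.0914 − 0.2944 = -0.2031 ⇒ -0.20
exp(−rT) = exp(−0.011·0.75) = 0.9918
N(d₁) = N(0.09) = 0.5359;  N(d₂) = N(-0.20) = 0.4207
C = 400·0.5359 − 410·0.9918·0.4207 = 214.3600 − 171.0726 = 43.2874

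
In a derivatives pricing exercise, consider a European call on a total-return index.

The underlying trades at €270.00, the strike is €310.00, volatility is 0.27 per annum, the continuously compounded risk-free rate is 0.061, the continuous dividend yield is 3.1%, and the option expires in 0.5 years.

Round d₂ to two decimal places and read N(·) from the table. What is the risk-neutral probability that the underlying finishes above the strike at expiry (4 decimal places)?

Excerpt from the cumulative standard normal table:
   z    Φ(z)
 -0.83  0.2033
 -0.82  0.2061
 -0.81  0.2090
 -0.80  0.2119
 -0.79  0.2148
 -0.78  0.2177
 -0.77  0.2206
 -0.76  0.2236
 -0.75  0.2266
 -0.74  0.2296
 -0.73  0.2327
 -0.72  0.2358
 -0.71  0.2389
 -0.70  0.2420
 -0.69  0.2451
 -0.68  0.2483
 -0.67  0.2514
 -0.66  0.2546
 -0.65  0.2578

σ√T = 0.27·√0.5 = 0.1909
d₁ = [ln(270/310) + (0.061 − 0.031 + 0.27²/2)·0.5] / 0.1909 = [-0.1382 + 0.0332] / 0.1909 = -0.5496 ⇒ -0.55
d₂ = d₁ − σ√T = -0.5496 − 0.1909 = -0.7405 ⇒ -0.74
Pr(exercise) under Q = N(d₂) = 0.2296

0.2296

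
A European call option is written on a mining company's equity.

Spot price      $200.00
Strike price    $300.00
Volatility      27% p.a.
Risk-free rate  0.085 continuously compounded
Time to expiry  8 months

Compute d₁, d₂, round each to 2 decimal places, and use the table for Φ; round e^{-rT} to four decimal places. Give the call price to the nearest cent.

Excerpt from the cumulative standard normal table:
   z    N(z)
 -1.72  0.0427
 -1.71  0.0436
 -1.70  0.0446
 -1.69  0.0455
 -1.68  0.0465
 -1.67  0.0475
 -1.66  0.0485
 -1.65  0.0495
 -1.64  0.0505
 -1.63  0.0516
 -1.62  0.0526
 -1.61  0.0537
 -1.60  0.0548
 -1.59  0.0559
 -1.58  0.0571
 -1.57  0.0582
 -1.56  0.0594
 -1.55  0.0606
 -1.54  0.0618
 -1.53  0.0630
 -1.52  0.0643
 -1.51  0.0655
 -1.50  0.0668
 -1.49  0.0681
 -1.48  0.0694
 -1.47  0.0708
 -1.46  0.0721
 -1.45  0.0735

$1.26

T = 0.6667;  σ√T = 0.2205
d₁ = [ln(200/300) + (0.085 + 0.27²/2)·0.6667] / 0.2205 = [-0.4055 + 0.0810] / 0.2205 = -1.4720 → -1.47
d₂ = d₁ − σ√T = -1.4720 − 0.2205 = -1.6924 → -1.69
exp(−rT) = exp(−0.085·0.6667) = 0.9449
C = 200·N(-1.47) − 300·0.9449·N(-1.69) = 200·0.0708 − 300·0.9449·0.0455 = 14.1600 − 12.8979 = 1.2621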